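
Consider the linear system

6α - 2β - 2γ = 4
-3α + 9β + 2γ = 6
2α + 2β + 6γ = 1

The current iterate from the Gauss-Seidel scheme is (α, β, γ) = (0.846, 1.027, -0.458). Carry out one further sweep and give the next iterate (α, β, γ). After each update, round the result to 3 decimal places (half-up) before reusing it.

One sweep:
  α = (4 - (-2)·1.027 - (-2)·-0.458) / (6) = 0.856
  β = (6 - (-3)·0.856 - (2)·-0.458) / (9) = 1.054
  γ = (1 - (2)·0.856 - (2)·1.054) / (6) = -0.470

(0.856, 1.054, -0.470)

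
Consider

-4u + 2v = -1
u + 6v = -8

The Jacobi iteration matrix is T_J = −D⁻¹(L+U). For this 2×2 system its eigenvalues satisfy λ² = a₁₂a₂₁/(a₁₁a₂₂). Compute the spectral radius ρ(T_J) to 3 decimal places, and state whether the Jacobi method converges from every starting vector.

0.289

a₁₂a₂₁/(a₁₁a₂₂) = (2)·(1) / ((-4)·(6)) = -0.083333
ρ = √|-0.083333| = √0.083333 = 0.289
ρ < 1, so Jacobi converges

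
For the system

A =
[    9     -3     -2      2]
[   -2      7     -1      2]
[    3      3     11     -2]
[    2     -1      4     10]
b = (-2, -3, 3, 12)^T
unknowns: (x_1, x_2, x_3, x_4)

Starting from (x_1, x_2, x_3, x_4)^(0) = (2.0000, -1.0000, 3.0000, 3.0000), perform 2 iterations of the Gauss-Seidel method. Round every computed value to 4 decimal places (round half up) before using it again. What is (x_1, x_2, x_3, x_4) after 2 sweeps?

(-0.4417, -0.5797, 0.6805, 0.9582)

Iteration 1:
  x_1 = (-2 - (-3)·-1.0000 - (-2)·3.0000 - (2)·3.0000) / (9) = -0.5556
  x_2 = (-3 - (-2)·-0.5556 - (-1)·3.0000 - (2)·3.0000) / (7) = -1.0159
  x_3 = (3 - (3)·-0.5556 - (3)·-1.0159 - (-2)·3.0000) / (11) = 1.2468
  x_4 = (12 - (2)·-0.5556 - (-1)·-1.0159 - (4)·1.2468) / (10) = 0.7108
Iteration 2:
  x_1 = (-2 - (-3)·-1.0159 - (-2)·1.2468 - (2)·0.7108) / (9) = -0.4417
  x_2 = (-3 - (-2)·-0.4417 - (-1)·1.2468 - (2)·0.7108) / (7) = -0.5797
  x_3 = (3 - (3)·-0.4417 - (3)·-0.5797 - (-2)·0.7108) / (11) = 0.6805
  x_4 = (12 - (2)·-0.4417 - (-1)·-0.5797 - (4)·0.6805) / (10) = 0.9582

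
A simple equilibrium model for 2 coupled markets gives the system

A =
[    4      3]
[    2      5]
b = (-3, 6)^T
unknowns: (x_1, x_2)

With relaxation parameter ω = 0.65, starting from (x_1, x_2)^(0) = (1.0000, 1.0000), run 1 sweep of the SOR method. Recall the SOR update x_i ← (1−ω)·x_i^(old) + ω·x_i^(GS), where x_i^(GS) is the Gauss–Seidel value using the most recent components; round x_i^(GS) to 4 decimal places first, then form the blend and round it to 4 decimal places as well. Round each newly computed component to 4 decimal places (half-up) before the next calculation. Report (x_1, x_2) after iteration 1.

Iteration 1:
  x_1: GS value = (-3 - (3)·1.0000) / (4) = -1.5000;  x_1 ← (1−ω)·1.0000 + ω·-1.5000 = -0.6250
  x_2: GS value = (6 - (2)·-0.6250) / (5) = 1.4500;  x_2 ← (1−ω)·1.0000 + ω·1.4500 = 1.2925

(-0.6250, 1.2925)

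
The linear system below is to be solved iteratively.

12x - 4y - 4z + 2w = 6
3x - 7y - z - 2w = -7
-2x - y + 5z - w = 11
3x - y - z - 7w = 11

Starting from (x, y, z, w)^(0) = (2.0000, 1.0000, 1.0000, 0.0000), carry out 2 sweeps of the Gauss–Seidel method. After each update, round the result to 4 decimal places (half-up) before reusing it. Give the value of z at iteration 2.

Iteration 1:
  x = (6 - (-4)·1.0000 - (-4)·1.0000 - (2)·0.0000) / (12) = 1.1667
  y = (-7 - (3)·1.1667 - (-1)·1.0000 - (-2)·0.0000) / (-7) = 1.3572
  z = (11 - (-2)·1.1667 - (-1)·1.3572 - (-1)·0.0000) / (5) = 2.9381
  w = (11 - (3)·1.1667 - (-1)·1.3572 - (-1)·2.9381) / (-7) = -1.6850
Iteration 2:
  x = (6 - (-4)·1.3572 - (-4)·2.9381 - (2)·-1.6850) / (12) = 2.2126
  y = (-7 - (3)·2.2126 - (-1)·2.9381 - (-2)·-1.6850) / (-7) = 2.0100
  z = (11 - (-2)·2.2126 - (-1)·2.0100 - (-1)·-1.6850) / (5) = 3.1500
  w = (11 - (3)·2.2126 - (-1)·2.0100 - (-1)·3.1500) / (-7) = -1.3603

3.1500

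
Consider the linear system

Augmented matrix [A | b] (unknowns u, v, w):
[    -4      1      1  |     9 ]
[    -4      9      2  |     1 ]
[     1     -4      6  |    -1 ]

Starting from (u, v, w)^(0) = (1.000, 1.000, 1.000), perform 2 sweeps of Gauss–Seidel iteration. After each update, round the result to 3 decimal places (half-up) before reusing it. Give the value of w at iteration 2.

-0.359

Iteration 1:
  u = (9 - (1)·1.000 - (1)·1.000) / (-4) = -1.750
  v = (1 - (-4)·-1.750 - (2)·1.000) / (9) = -0.889
  w = (-1 - (1)·-1.750 - (-4)·-0.889) / (6) = -0.468
Iteration 2:
  u = (9 - (1)·-0.889 - (1)·-0.468) / (-4) = -2.589
  v = (1 - (-4)·-2.589 - (2)·-0.468) / (9) = -0.936
  w = (-1 - (1)·-2.589 - (-4)·-0.936) / (6) = -0.359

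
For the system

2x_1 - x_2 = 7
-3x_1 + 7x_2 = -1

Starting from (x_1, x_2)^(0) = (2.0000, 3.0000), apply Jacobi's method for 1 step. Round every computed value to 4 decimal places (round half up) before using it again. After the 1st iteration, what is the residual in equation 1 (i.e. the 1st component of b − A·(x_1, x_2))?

Iteration 1:
  x_1 = (7 - (-1)·3.0000) / (2) = 5.0000
  x_2 = (-1 - (-3)·2.0000) / (7) = 0.7143
Residual b − A·x = (-2.2857, 8.9999)

-2.2857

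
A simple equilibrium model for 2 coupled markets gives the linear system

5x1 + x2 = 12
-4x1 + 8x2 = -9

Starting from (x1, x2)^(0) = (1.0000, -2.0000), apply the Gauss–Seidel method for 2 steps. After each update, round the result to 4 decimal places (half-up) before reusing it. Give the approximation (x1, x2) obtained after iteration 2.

(2.3450, 0.0475)

Iteration 1:
  x1 = (12 - (1)·-2.0000) / (5) = 2.8000
  x2 = (-9 - (-4)·2.8000) / (8) = 0.2750
Iteration 2:
  x1 = (12 - (1)·0.2750) / (5) = 2.3450
  x2 = (-9 - (-4)·2.3450) / (8) = 0.0475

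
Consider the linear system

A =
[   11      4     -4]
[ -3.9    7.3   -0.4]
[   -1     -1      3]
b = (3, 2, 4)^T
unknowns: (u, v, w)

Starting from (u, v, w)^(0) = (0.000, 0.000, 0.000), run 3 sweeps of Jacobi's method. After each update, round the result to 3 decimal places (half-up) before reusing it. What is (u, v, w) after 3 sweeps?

(0.645, 0.709, 1.717)

Iteration 1:
  u = (3 - (4)·0.000 - (-4)·0.000) / (11) = 0.273
  v = (2 - (-3.9)·0.000 - (-0.4)·0.000) / (7.3) = 0.274
  w = (4 - (-1)·0.000 - (-1)·0.000) / (3) = 1.333
Iteration 2:
  u = (3 - (4)·0.274 - (-4)·1.333) / (11) = 0.658
  v = (2 - (-3.9)·0.273 - (-0.4)·1.333) / (7.3) = 0.493
  w = (4 - (-1)·0.273 - (-1)·0.274) / (3) = 1.516
Iteration 3:
  u = (3 - (4)·0.493 - (-4)·1.516) / (11) = 0.645
  v = (2 - (-3.9)·0.658 - (-0.4)·1.516) / (7.3) = 0.709
  w = (4 - (-1)·0.658 - (-1)·0.493) / (3) = 1.717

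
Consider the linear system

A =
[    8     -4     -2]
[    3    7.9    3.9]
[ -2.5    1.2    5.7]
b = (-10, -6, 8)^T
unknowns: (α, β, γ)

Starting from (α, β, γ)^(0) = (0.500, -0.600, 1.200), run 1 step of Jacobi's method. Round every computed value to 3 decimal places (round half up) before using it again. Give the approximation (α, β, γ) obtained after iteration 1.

(-1.250, -1.542, 1.749)

Iteration 1:
  α = (-10 - (-4)·-0.600 - (-2)·1.200) / (8) = -1.250
  β = (-6 - (3)·0.500 - (3.9)·1.200) / (7.9) = -1.542
  γ = (8 - (-2.5)·0.500 - (1.2)·-0.600) / (5.7) = 1.749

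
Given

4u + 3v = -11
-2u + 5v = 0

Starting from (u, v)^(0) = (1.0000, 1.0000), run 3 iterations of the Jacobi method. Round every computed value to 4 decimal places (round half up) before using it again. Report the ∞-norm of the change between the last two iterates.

Iteration 1:
  u = (-11 - (3)·1.0000) / (4) = -3.5000
  v = (0 - (-2)·1.0000) / (5) = 0.4000
Iteration 2:
  u = (-11 - (3)·0.4000) / (4) = -3.0500
  v = (0 - (-2)·-3.5000) / (5) = -1.4000
Iteration 3:
  u = (-11 - (3)·-1.4000) / (4) = -1.7000
  v = (0 - (-2)·-3.0500) / (5) = -1.2200
Change: (1.3500, 0.1800) → max |·| = 1.3500

1.3500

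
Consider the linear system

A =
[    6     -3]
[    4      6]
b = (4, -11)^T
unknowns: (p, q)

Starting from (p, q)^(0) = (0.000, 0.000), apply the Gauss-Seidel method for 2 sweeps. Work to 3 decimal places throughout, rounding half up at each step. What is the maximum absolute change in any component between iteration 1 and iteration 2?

1.139

Iteration 1:
  p = (4 - (-3)·0.000) / (6) = 0.667
  q = (-11 - (4)·0.667) / (6) = -2.278
Iteration 2:
  p = (4 - (-3)·-2.278) / (6) = -0.472
  q = (-11 - (4)·-0.472) / (6) = -1.519
Change: (-1.139, 0.759) → max |·| = 1.139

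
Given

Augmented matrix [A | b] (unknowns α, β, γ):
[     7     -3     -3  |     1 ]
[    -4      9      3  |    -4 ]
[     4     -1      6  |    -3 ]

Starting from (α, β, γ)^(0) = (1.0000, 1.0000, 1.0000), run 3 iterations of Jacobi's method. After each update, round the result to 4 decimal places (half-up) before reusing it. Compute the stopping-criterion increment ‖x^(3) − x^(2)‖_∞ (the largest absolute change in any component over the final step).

1.0635

Iteration 1:
  α = (1 - (-3)·1.0000 - (-3)·1.0000) / (7) = 1.0000
  β = (-4 - (-4)·1.0000 - (3)·1.0000) / (9) = -0.3333
  γ = (-3 - (4)·1.0000 - (-1)·1.0000) / (6) = -1.0000
Iteration 2:
  α = (1 - (-3)·-0.3333 - (-3)·-1.0000) / (7) = -0.4286
  β = (-4 - (-4)·1.0000 - (3)·-1.0000) / (9) = 0.3333
  γ = (-3 - (4)·1.0000 - (-1)·-0.3333) / (6) = -1.2222
Iteration 3:
  α = (1 - (-3)·0.3333 - (-3)·-1.2222) / (7) = -0.2381
  β = (-4 - (-4)·-0.4286 - (3)·-1.2222) / (9) = -0.2275
  γ = (-3 - (4)·-0.4286 - (-1)·0.3333) / (6) = -0.1587
Change: (0.1905, -0.5608, 1.0635) → max |·| = 1.0635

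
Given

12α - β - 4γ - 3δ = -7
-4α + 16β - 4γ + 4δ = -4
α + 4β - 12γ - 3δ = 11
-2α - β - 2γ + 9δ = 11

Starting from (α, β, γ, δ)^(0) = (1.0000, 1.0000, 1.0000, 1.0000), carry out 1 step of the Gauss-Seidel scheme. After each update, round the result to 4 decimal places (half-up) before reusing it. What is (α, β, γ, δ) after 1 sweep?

(0.0833, -0.2292, -1.2361, 0.9406)

Iteration 1:
  α = (-7 - (-1)·1.0000 - (-4)·1.0000 - (-3)·1.0000) / (12) = 0.0833
  β = (-4 - (-4)·0.0833 - (-4)·1.0000 - (4)·1.0000) / (16) = -0.2292
  γ = (11 - (1)·0.0833 - (4)·-0.2292 - (-3)·1.0000) / (-12) = -1.2361
  δ = (11 - (-2)·0.0833 - (-1)·-0.2292 - (-2)·-1.2361) / (9) = 0.9406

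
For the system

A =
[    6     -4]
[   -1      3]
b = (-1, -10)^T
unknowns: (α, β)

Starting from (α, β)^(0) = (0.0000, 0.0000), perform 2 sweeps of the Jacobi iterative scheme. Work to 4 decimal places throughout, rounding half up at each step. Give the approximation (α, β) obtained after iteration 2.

(-2.3889, -3.3889)

Iteration 1:
  α = (-1 - (-4)·0.0000) / (6) = -0.1667
  β = (-10 - (-1)·0.0000) / (3) = -3.3333
Iteration 2:
  α = (-1 - (-4)·-3.3333) / (6) = -2.3889
  β = (-10 - (-1)·-0.1667) / (3) = -3.3889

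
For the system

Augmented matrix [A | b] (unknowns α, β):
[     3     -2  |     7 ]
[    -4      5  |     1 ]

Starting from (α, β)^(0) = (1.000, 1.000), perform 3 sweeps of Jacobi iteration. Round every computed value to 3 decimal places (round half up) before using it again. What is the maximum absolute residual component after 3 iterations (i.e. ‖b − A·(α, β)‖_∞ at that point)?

4.268

Iteration 1:
  α = (7 - (-2)·1.000) / (3) = 3.000
  β = (1 - (-4)·1.000) / (5) = 1.000
Iteration 2:
  α = (7 - (-2)·1.000) / (3) = 3.000
  β = (1 - (-4)·3.000) / (5) = 2.600
Iteration 3:
  α = (7 - (-2)·2.600) / (3) = 4.067
  β = (1 - (-4)·3.000) / (5) = 2.600
Residual b − A·x = (-0.001, 4.268); ∞-norm = 4.268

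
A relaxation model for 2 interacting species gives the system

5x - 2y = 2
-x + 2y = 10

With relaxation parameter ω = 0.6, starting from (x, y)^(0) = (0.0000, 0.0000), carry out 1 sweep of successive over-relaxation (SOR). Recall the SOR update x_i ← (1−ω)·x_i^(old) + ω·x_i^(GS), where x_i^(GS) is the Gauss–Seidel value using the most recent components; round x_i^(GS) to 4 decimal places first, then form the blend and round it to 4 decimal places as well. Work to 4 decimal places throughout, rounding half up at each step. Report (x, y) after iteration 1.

(0.2400, 3.0720)

Iteration 1:
  x: GS value = (2 - (-2)·0.0000) / (5) = 0.4000;  x ← (1−ω)·0.0000 + ω·0.4000 = 0.2400
  y: GS value = (10 - (-1)·0.2400) / (2) = 5.1200;  y ← (1−ω)·0.0000 + ω·5.1200 = 3.0720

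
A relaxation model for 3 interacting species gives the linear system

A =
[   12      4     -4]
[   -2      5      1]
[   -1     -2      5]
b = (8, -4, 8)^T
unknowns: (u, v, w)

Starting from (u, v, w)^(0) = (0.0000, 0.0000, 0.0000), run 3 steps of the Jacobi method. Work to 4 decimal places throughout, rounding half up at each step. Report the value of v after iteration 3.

Iteration 1:
  u = (8 - (4)·0.0000 - (-4)·0.0000) / (12) = 0.6667
  v = (-4 - (-2)·0.0000 - (1)·0.0000) / (5) = -0.8000
  w = (8 - (-1)·0.0000 - (-2)·0.0000) / (5) = 1.6000
Iteration 2:
  u = (8 - (4)·-0.8000 - (-4)·1.6000) / (12) = 1.4667
  v = (-4 - (-2)·0.6667 - (1)·1.6000) / (5) = -0.8533
  w = (8 - (-1)·0.6667 - (-2)·-0.8000) / (5) = 1.4133
Iteration 3:
  u = (8 - (4)·-0.8533 - (-4)·1.4133) / (12) = 1.4222
  v = (-4 - (-2)·1.4667 - (1)·1.4133) / (5) = -0.4960
  w = (8 - (-1)·1.4667 - (-2)·-0.8533) / (5) = 1.5520

-0.4960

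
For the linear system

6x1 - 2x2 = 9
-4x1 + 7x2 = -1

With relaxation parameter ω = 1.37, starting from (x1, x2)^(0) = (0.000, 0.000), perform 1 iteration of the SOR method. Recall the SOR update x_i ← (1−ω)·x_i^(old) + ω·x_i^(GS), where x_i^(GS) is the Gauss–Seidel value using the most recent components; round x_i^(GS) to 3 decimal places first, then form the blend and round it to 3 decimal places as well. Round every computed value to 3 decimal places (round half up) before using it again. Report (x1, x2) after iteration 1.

Iteration 1:
  x1: GS value = (9 - (-2)·0.000) / (6) = 1.500;  x1 ← (1−ω)·0.000 + ω·1.500 = 2.055
  x2: GS value = (-1 - (-4)·2.055) / (7) = 1.031;  x2 ← (1−ω)·0.000 + ω·1.031 = 1.412

(2.055, 1.412)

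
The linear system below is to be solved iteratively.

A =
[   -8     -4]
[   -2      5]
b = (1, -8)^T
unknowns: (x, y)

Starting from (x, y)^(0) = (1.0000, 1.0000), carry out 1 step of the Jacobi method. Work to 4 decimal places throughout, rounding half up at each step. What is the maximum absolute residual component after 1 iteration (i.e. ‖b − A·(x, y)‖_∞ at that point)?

Iteration 1:
  x = (1 - (-4)·1.0000) / (-8) = -0.6250
  y = (-8 - (-2)·1.0000) / (5) = -1.2000
Residual b − A·x = (-8.8000, -3.2500); ∞-norm = 8.8000

8.8000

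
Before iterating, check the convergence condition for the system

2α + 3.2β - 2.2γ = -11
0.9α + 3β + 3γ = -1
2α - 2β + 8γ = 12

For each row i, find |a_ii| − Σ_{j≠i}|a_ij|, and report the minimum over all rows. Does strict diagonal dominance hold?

row 1: |2| − (3.2+2.2) = -3.4
row 2: |3| − (0.9+3) = -0.9
row 3: |8| − (2+2) = 4
minimum over rows = -3.4 → not strictly diagonally dominant

-3.4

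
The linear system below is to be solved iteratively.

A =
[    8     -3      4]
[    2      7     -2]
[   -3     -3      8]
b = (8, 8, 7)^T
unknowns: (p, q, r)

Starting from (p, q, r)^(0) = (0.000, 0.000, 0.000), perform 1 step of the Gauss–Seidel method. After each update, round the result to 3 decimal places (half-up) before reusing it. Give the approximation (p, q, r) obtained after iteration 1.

Iteration 1:
  p = (8 - (-3)·0.000 - (4)·0.000) / (8) = 1.000
  q = (8 - (2)·1.000 - (-2)·0.000) / (7) = 0.857
  r = (7 - (-3)·1.000 - (-3)·0.857) / (8) = 1.571

(1.000, 0.857, 1.571)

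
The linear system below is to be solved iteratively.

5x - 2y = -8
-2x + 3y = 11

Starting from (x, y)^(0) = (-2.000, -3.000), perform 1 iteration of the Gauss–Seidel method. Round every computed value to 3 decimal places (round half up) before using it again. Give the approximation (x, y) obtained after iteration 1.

(-2.800, 1.800)

Iteration 1:
  x = (-8 - (-2)·-3.000) / (5) = -2.800
  y = (11 - (-2)·-2.800) / (3) = 1.800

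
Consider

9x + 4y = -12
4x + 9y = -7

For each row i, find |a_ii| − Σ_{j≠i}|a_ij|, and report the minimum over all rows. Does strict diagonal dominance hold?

row 1: |9| − (4) = 5
row 2: |9| − (4) = 5
minimum over rows = 5 → strictly diagonally dominant (convergence guaranteed)

5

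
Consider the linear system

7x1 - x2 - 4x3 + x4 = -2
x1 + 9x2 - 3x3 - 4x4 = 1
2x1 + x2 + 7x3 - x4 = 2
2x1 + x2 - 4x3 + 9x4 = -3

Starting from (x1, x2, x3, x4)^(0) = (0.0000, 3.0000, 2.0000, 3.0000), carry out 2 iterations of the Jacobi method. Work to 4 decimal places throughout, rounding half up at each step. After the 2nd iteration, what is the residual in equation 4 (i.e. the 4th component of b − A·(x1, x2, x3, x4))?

1.2619

Iteration 1:
  x1 = (-2 - (-1)·3.0000 - (-4)·2.0000 - (1)·3.0000) / (7) = 0.8571
  x2 = (1 - (1)·0.0000 - (-3)·2.0000 - (-4)·3.0000) / (9) = 2.1111
  x3 = (2 - (2)·0.0000 - (1)·3.0000 - (-1)·3.0000) / (7) = 0.2857
  x4 = (-3 - (2)·0.0000 - (1)·3.0000 - (-4)·2.0000) / (9) = 0.2222
Iteration 2:
  x1 = (-2 - (-1)·2.1111 - (-4)·0.2857 - (1)·0.2222) / (7) = 0.1474
  x2 = (1 - (1)·0.8571 - (-3)·0.2857 - (-4)·0.2222) / (9) = 0.2099
  x3 = (2 - (2)·0.8571 - (1)·2.1111 - (-1)·0.2222) / (7) = -0.2290
  x4 = (-3 - (2)·0.8571 - (1)·2.1111 - (-4)·0.2857) / (9) = -0.6314
Residual b − A·x = (-3.1065, -4.2491, 2.4669, 1.2619)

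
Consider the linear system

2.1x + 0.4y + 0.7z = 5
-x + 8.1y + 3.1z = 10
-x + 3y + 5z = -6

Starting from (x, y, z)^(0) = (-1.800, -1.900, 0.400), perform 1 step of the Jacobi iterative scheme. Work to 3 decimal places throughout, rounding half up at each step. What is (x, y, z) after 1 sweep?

(2.610, 0.859, -0.420)

Iteration 1:
  x = (5 - (0.4)·-1.900 - (0.7)·0.400) / (2.1) = 2.610
  y = (10 - (-1)·-1.800 - (3.1)·0.400) / (8.1) = 0.859
  z = (-6 - (-1)·-1.800 - (3)·-1.900) / (5) = -0.420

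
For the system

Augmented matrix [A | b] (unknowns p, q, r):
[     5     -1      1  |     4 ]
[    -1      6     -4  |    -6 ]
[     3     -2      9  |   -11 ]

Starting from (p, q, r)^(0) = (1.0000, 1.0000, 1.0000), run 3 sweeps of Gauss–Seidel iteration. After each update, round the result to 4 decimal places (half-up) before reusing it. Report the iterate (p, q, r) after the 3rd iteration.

(0.8287, -2.1870, -1.9845)

Iteration 1:
  p = (4 - (-1)·1.0000 - (1)·1.0000) / (5) = 0.8000
  q = (-6 - (-1)·0.8000 - (-4)·1.0000) / (6) = -0.2000
  r = (-11 - (3)·0.8000 - (-2)·-0.2000) / (9) = -1.5333
Iteration 2:
  p = (4 - (-1)·-0.2000 - (1)·-1.5333) / (5) = 1.0667
  q = (-6 - (-1)·1.0667 - (-4)·-1.5333) / (6) = -1.8444
  r = (-11 - (3)·1.0667 - (-2)·-1.8444) / (9) = -1.9877
Iteration 3:
  p = (4 - (-1)·-1.8444 - (1)·-1.9877) / (5) = 0.8287
  q = (-6 - (-1)·0.8287 - (-4)·-1.9877) / (6) = -2.1870
  r = (-11 - (3)·0.8287 - (-2)·-2.1870) / (9) = -1.9845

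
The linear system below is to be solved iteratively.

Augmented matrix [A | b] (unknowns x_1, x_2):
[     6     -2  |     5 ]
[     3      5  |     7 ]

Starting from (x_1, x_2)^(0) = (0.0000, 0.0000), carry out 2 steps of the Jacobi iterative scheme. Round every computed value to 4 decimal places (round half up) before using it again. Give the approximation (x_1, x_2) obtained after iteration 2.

Iteration 1:
  x_1 = (5 - (-2)·0.0000) / (6) = 0.8333
  x_2 = (7 - (3)·0.0000) / (5) = 1.4000
Iteration 2:
  x_1 = (5 - (-2)·1.4000) / (6) = 1.3000
  x_2 = (7 - (3)·0.8333) / (5) = 0.9000

(1.3000, 0.9000)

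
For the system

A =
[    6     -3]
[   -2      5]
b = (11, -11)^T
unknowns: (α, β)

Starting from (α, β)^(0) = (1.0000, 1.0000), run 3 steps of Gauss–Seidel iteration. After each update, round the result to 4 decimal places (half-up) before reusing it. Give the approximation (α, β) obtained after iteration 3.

Iteration 1:
  α = (11 - (-3)·1.0000) / (6) = 2.3333
  β = (-11 - (-2)·2.3333) / (5) = -1.2667
Iteration 2:
  α = (11 - (-3)·-1.2667) / (6) = 1.2000
  β = (-11 - (-2)·1.2000) / (5) = -1.7200
Iteration 3:
  α = (11 - (-3)·-1.7200) / (6) = 0.9733
  β = (-11 - (-2)·0.9733) / (5) = -1.8107

(0.9733, -1.8107)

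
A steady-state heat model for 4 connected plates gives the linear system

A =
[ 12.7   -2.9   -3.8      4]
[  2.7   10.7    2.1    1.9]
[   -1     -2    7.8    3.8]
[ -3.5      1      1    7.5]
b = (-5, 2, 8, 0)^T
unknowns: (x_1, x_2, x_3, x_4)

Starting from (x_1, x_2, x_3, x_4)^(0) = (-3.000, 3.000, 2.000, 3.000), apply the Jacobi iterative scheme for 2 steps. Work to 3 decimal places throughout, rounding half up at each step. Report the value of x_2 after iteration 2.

0.578

Iteration 1:
  x_1 = (-5 - (-2.9)·3.000 - (-3.8)·2.000 - (4)·3.000) / (12.7) = -0.055
  x_2 = (2 - (2.7)·-3.000 - (2.1)·2.000 - (1.9)·3.000) / (10.7) = 0.019
  x_3 = (8 - (-1)·-3.000 - (-2)·3.000 - (3.8)·3.000) / (7.8) = -0.051
  x_4 = (0 - (-3.5)·-3.000 - (1)·3.000 - (1)·2.000) / (7.5) = -2.067
Iteration 2:
  x_1 = (-5 - (-2.9)·0.019 - (-3.8)·-0.051 - (4)·-2.067) / (12.7) = 0.246
  x_2 = (2 - (2.7)·-0.055 - (2.1)·-0.051 - (1.9)·-2.067) / (10.7) = 0.578
  x_3 = (8 - (-1)·-0.055 - (-2)·0.019 - (3.8)·-2.067) / (7.8) = 2.030
  x_4 = (0 - (-3.5)·-0.055 - (1)·0.019 - (1)·-0.051) / (7.5) = -0.021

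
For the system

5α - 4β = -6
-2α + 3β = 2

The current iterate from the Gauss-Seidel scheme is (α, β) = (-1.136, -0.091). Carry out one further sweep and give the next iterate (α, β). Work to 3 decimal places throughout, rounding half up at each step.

(-1.273, -0.182)

One sweep:
  α = (-6 - (-4)·-0.091) / (5) = -1.273
  β = (2 - (-2)·-1.273) / (3) = -0.182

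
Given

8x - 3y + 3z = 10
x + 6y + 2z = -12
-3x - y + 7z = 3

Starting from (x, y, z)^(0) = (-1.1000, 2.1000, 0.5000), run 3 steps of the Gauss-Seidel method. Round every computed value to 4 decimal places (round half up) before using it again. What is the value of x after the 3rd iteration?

Iteration 1:
  x = (10 - (-3)·2.1000 - (3)·0.5000) / (8) = 1.8500
  y = (-12 - (1)·1.8500 - (2)·0.5000) / (6) = -2.4750
  z = (3 - (-3)·1.8500 - (-1)·-2.4750) / (7) = 0.8679
Iteration 2:
  x = (10 - (-3)·-2.4750 - (3)·0.8679) / (8) = -0.0036
  y = (-12 - (1)·-0.0036 - (2)·0.8679) / (6) = -2.2887
  z = (3 - (-3)·-0.0036 - (-1)·-2.2887) / (7) = 0.1001
Iteration 3:
  x = (10 - (-3)·-2.2887 - (3)·0.1001) / (8) = 0.3542
  y = (-12 - (1)·0.3542 - (2)·0.1001) / (6) = -2.0924
  z = (3 - (-3)·0.3542 - (-1)·-2.0924) / (7) = 0.2815

0.3542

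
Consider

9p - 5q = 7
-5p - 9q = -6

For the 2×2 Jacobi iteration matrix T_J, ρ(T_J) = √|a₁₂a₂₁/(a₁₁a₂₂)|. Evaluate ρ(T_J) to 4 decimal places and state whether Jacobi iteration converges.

a₁₂a₂₁/(a₁₁a₂₂) = (-5)·(-5) / ((9)·(-9)) = -0.308642
ρ = √|-0.308642| = √0.308642 = 0.5556
ρ < 1, so Jacobi converges

0.5556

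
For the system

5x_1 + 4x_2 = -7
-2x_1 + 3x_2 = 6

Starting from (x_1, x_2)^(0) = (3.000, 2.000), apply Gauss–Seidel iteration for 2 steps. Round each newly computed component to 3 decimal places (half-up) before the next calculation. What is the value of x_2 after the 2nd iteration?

1.067

Iteration 1:
  x_1 = (-7 - (4)·2.000) / (5) = -3.000
  x_2 = (6 - (-2)·-3.000) / (3) = 0.000
Iteration 2:
  x_1 = (-7 - (4)·0.000) / (5) = -1.400
  x_2 = (6 - (-2)·-1.400) / (3) = 1.067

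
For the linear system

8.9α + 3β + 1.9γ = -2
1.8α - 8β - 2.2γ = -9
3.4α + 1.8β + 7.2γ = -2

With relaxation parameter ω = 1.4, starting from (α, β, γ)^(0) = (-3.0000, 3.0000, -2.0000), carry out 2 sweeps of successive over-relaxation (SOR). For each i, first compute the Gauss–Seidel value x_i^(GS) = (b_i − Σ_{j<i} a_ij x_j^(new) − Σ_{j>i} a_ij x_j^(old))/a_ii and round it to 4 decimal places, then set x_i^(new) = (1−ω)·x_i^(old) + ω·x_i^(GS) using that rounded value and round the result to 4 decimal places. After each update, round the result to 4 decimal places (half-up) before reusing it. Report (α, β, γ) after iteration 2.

Iteration 1:
  α: GS value = (-2 - (3)·3.0000 - (1.9)·-2.0000) / (8.9) = -0.8090;  α ← (1−ω)·-3.0000 + ω·-0.8090 = 0.0674
  β: GS value = (-9 - (1.8)·0.0674 - (-2.2)·-2.0000) / (-8) = 1.6902;  β ← (1−ω)·3.0000 + ω·1.6902 = 1.1663
  γ: GS value = (-2 - (3.4)·0.0674 - (1.8)·1.1663) / (7.2) = -0.6012;  γ ← (1−ω)·-2.0000 + ω·-0.6012 = -0.0417
Iteration 2:
  α: GS value = (-2 - (3)·1.1663 - (1.9)·-0.0417) / (8.9) = -0.6090;  α ← (1−ω)·0.0674 + ω·-0.6090 = -0.8796
  β: GS value = (-9 - (1.8)·-0.8796 - (-2.2)·-0.0417) / (-8) = 0.9386;  β ← (1−ω)·1.1663 + ω·0.9386 = 0.8475
  γ: GS value = (-2 - (3.4)·-0.8796 - (1.8)·0.8475) / (7.2) = -0.0743;  γ ← (1−ω)·-0.0417 + ω·-0.0743 = -0.0873

(-0.8796, 0.8475, -0.0873)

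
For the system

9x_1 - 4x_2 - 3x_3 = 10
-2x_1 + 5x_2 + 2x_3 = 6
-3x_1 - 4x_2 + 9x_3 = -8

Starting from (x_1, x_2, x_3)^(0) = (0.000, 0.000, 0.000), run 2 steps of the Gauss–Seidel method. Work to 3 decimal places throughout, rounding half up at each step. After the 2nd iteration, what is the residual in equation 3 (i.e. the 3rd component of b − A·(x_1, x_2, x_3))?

0.000

Iteration 1:
  x_1 = (10 - (-4)·0.000 - (-3)·0.000) / (9) = 1.111
  x_2 = (6 - (-2)·1.111 - (2)·0.000) / (5) = 1.644
  x_3 = (-8 - (-3)·1.111 - (-4)·1.644) / (9) = 0.212
Iteration 2:
  x_1 = (10 - (-4)·1.644 - (-3)·0.212) / (9) = 1.912
  x_2 = (6 - (-2)·1.912 - (2)·0.212) / (5) = 1.880
  x_3 = (-8 - (-3)·1.912 - (-4)·1.880) / (9) = 0.584
Residual b − A·x = (2.064, -0.744, 0.000)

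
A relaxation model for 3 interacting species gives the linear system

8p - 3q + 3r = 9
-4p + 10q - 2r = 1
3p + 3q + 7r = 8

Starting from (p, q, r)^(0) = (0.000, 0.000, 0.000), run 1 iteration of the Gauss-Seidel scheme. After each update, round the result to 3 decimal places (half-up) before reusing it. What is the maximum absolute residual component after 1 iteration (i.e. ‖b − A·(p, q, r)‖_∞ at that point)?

Iteration 1:
  p = (9 - (-3)·0.000 - (3)·0.000) / (8) = 1.125
  q = (1 - (-4)·1.125 - (-2)·0.000) / (10) = 0.550
  r = (8 - (3)·1.125 - (3)·0.550) / (7) = 0.425
Residual b − A·x = (0.375, 0.850, 0.000); ∞-norm = 0.850

0.850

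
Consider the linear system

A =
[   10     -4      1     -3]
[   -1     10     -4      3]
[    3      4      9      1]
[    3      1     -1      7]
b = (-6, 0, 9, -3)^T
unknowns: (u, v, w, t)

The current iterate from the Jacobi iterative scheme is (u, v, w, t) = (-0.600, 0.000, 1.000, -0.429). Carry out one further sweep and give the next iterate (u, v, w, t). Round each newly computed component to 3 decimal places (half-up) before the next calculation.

(-0.829, 0.469, 1.248, -0.029)

One sweep:
  u = (-6 - (-4)·0.000 - (1)·1.000 - (-3)·-0.429) / (10) = -0.829
  v = (0 - (-1)·-0.600 - (-4)·1.000 - (3)·-0.429) / (10) = 0.469
  w = (9 - (3)·-0.600 - (4)·0.000 - (1)·-0.429) / (9) = 1.248
  t = (-3 - (3)·-0.600 - (1)·0.000 - (-1)·1.000) / (7) = -0.029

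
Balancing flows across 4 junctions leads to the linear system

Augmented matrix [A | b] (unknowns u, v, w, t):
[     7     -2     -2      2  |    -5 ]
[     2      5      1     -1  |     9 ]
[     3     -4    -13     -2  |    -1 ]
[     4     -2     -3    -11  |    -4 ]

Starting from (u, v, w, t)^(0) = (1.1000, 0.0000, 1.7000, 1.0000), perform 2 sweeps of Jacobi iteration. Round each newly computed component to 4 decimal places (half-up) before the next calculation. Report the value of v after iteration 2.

2.0303

Iteration 1:
  u = (-5 - (-2)·0.0000 - (-2)·1.7000 - (2)·1.0000) / (7) = -0.5143
  v = (9 - (2)·1.1000 - (1)·1.7000 - (-1)·1.0000) / (5) = 1.2200
  w = (-1 - (3)·1.1000 - (-4)·0.0000 - (-2)·1.0000) / (-13) = 0.1769
  t = (-4 - (4)·1.1000 - (-2)·0.0000 - (-3)·1.7000) / (-11) = 0.3000
Iteration 2:
  u = (-5 - (-2)·1.2200 - (-2)·0.1769 - (2)·0.3000) / (7) = -0.4009
  v = (9 - (2)·-0.5143 - (1)·0.1769 - (-1)·0.3000) / (5) = 2.0303
  w = (-1 - (3)·-0.5143 - (-4)·1.2200 - (-2)·0.3000) / (-13) = -0.4633
  t = (-4 - (4)·-0.5143 - (-2)·1.2200 - (-3)·0.1769) / (-11) = -0.0934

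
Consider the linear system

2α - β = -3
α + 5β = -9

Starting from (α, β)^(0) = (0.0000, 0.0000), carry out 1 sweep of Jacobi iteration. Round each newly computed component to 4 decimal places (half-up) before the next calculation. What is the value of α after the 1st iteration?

-1.5000

Iteration 1:
  α = (-3 - (-1)·0.0000) / (2) = -1.5000
  β = (-9 - (1)·0.0000) / (5) = -1.8000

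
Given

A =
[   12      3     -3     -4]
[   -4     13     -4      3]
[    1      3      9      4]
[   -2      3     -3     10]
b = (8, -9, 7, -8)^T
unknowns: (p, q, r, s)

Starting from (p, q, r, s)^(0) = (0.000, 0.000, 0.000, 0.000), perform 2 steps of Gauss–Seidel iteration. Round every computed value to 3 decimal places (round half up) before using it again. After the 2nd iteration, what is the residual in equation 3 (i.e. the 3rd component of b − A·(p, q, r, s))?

Iteration 1:
  p = (8 - (3)·0.000 - (-3)·0.000 - (-4)·0.000) / (12) = 0.667
  q = (-9 - (-4)·0.667 - (-4)·0.000 - (3)·0.000) / (13) = -0.487
  r = (7 - (1)·0.667 - (3)·-0.487 - (4)·0.000) / (9) = 0.866
  s = (-8 - (-2)·0.667 - (3)·-0.487 - (-3)·0.866) / (10) = -0.261
Iteration 2:
  p = (8 - (3)·-0.487 - (-3)·0.866 - (-4)·-0.261) / (12) = 0.918
  q = (-9 - (-4)·0.918 - (-4)·0.866 - (3)·-0.261) / (13) = -0.083
  r = (7 - (1)·0.918 - (3)·-0.083 - (4)·-0.261) / (9) = 0.819
  s = (-8 - (-2)·0.918 - (3)·-0.083 - (-3)·0.819) / (10) = -0.346
Residual b − A·x = (-1.694, 0.065, 0.344, 0.002)

0.344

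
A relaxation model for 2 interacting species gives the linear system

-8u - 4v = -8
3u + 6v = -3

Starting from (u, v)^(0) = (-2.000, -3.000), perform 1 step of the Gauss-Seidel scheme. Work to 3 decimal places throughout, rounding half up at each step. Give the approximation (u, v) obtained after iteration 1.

Iteration 1:
  u = (-8 - (-4)·-3.000) / (-8) = 2.500
  v = (-3 - (3)·2.500) / (6) = -1.750

(2.500, -1.750)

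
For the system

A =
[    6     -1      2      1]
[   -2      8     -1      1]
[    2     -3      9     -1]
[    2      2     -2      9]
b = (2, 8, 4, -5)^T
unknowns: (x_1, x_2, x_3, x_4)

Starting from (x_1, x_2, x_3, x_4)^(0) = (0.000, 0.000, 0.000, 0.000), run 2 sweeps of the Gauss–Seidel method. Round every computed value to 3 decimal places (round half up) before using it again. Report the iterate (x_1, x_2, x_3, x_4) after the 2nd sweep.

(0.388, 1.277, 0.705, -0.769)

Iteration 1:
  x_1 = (2 - (-1)·0.000 - (2)·0.000 - (1)·0.000) / (6) = 0.333
  x_2 = (8 - (-2)·0.333 - (-1)·0.000 - (1)·0.000) / (8) = 1.083
  x_3 = (4 - (2)·0.333 - (-3)·1.083 - (-1)·0.000) / (9) = 0.731
  x_4 = (-5 - (2)·0.333 - (2)·1.083 - (-2)·0.731) / (9) = -0.708
Iteration 2:
  x_1 = (2 - (-1)·1.083 - (2)·0.731 - (1)·-0.708) / (6) = 0.388
  x_2 = (8 - (-2)·0.388 - (-1)·0.731 - (1)·-0.708) / (8) = 1.277
  x_3 = (4 - (2)·0.388 - (-3)·1.277 - (-1)·-0.708) / (9) = 0.705
  x_4 = (-5 - (2)·0.388 - (2)·1.277 - (-2)·0.705) / (9) = -0.769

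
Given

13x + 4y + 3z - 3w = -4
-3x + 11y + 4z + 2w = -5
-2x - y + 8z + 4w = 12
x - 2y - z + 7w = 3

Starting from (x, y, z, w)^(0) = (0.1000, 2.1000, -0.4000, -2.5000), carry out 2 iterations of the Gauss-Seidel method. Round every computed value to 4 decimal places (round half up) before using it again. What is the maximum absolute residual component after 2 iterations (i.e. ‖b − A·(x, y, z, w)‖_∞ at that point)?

Iteration 1:
  x = (-4 - (4)·2.1000 - (3)·-0.4000 - (-3)·-2.5000) / (13) = -1.4385
  y = (-5 - (-3)·-1.4385 - (4)·-0.4000 - (2)·-2.5000) / (11) = -0.2469
  z = (12 - (-2)·-1.4385 - (-1)·-0.2469 - (4)·-2.5000) / (8) = 2.3595
  w = (3 - (1)·-1.4385 - (-2)·-0.2469 - (-1)·2.3595) / (7) = 0.9006
Iteration 2:
  x = (-4 - (4)·-0.2469 - (3)·2.3595 - (-3)·0.9006) / (13) = -0.5684
  y = (-5 - (-3)·-0.5684 - (4)·2.3595 - (2)·0.9006) / (11) = -1.6313
  z = (12 - (-2)·-0.5684 - (-1)·-1.6313 - (4)·0.9006) / (8) = 0.7037
  w = (3 - (1)·-0.5684 - (-2)·-1.6313 - (-1)·0.7037) / (7) = 0.1442
Residual b − A·x = (8.2359, 8.1359, 3.0255, 0.0001); ∞-norm = 8.2359

8.2359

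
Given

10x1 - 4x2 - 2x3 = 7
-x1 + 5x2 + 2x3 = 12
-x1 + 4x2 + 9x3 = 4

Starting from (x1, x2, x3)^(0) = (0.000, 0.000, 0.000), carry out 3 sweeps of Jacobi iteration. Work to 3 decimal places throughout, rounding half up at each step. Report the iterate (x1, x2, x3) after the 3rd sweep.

Iteration 1:
  x1 = (7 - (-4)·0.000 - (-2)·0.000) / (10) = 0.700
  x2 = (12 - (-1)·0.000 - (2)·0.000) / (5) = 2.400
  x3 = (4 - (-1)·0.000 - (4)·0.000) / (9) = 0.444
Iteration 2:
  x1 = (7 - (-4)·2.400 - (-2)·0.444) / (10) = 1.749
  x2 = (12 - (-1)·0.700 - (2)·0.444) / (5) = 2.362
  x3 = (4 - (-1)·0.700 - (4)·2.400) / (9) = -0.544
Iteration 3:
  x1 = (7 - (-4)·2.362 - (-2)·-0.544) / (10) = 1.536
  x2 = (12 - (-1)·1.749 - (2)·-0.544) / (5) = 2.967
  x3 = (4 - (-1)·1.749 - (4)·2.362) / (9) = -0.411

(1.536, 2.967, -0.411)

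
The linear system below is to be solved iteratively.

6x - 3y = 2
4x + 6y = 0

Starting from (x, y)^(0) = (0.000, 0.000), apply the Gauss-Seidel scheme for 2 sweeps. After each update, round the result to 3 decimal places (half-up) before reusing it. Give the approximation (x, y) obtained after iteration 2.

(0.222, -0.148)

Iteration 1:
  x = (2 - (-3)·0.000) / (6) = 0.333
  y = (0 - (4)·0.333) / (6) = -0.222
Iteration 2:
  x = (2 - (-3)·-0.222) / (6) = 0.222
  y = (0 - (4)·0.222) / (6) = -0.148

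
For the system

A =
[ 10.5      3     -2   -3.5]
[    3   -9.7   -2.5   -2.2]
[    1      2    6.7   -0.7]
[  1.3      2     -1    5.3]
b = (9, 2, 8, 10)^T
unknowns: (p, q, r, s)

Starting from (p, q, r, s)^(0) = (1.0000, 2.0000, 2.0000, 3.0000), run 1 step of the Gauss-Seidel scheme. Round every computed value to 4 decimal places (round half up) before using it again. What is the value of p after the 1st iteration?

1.6667

Iteration 1:
  p = (9 - (3)·2.0000 - (-2)·2.0000 - (-3.5)·3.0000) / (10.5) = 1.6667
  q = (2 - (3)·1.6667 - (-2.5)·2.0000 - (-2.2)·3.0000) / (-9.7) = -0.8866
  r = (8 - (1)·1.6667 - (2)·-0.8866 - (-0.7)·3.0000) / (6.7) = 1.5234
  s = (10 - (1.3)·1.6667 - (2)·-0.8866 - (-1)·1.5234) / (5.3) = 2.1000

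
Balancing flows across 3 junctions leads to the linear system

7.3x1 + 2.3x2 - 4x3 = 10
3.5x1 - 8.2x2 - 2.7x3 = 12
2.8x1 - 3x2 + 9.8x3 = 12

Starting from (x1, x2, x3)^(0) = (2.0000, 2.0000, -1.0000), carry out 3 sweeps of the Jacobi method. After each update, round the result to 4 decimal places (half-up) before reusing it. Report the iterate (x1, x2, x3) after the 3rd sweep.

(2.5303, -0.9019, 0.0593)

Iteration 1:
  x1 = (10 - (2.3)·2.0000 - (-4)·-1.0000) / (7.3) = 0.1918
  x2 = (12 - (3.5)·2.0000 - (-2.7)·-1.0000) / (-8.2) = -0.2805
  x3 = (12 - (2.8)·2.0000 - (-3)·2.0000) / (9.8) = 1.2653
Iteration 2:
  x1 = (10 - (2.3)·-0.2805 - (-4)·1.2653) / (7.3) = 2.1516
  x2 = (12 - (3.5)·0.1918 - (-2.7)·1.2653) / (-8.2) = -1.7982
  x3 = (12 - (2.8)·0.1918 - (-3)·-0.2805) / (9.8) = 1.0838
Iteration 3:
  x1 = (10 - (2.3)·-1.7982 - (-4)·1.0838) / (7.3) = 2.5303
  x2 = (12 - (3.5)·2.1516 - (-2.7)·1.0838) / (-8.2) = -0.9019
  x3 = (12 - (2.8)·2.1516 - (-3)·-1.7982) / (9.8) = 0.0593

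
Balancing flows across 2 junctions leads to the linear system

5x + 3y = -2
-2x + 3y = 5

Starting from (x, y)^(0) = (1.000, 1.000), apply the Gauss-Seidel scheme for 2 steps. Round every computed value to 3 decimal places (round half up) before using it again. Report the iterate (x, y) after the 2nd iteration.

Iteration 1:
  x = (-2 - (3)·1.000) / (5) = -1.000
  y = (5 - (-2)·-1.000) / (3) = 1.000
Iteration 2:
  x = (-2 - (3)·1.000) / (5) = -1.000
  y = (5 - (-2)·-1.000) / (3) = 1.000

(-1.000, 1.000)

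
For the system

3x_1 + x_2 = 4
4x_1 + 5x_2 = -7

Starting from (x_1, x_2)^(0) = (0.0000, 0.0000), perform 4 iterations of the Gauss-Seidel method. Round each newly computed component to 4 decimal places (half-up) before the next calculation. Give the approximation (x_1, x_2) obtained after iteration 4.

Iteration 1:
  x_1 = (4 - (1)·0.0000) / (3) = 1.3333
  x_2 = (-7 - (4)·1.3333) / (5) = -2.4666
Iteration 2:
  x_1 = (4 - (1)·-2.4666) / (3) = 2.1555
  x_2 = (-7 - (4)·2.1555) / (5) = -3.1244
Iteration 3:
  x_1 = (4 - (1)·-3.1244) / (3) = 2.3748
  x_2 = (-7 - (4)·2.3748) / (5) = -3.2998
Iteration 4:
  x_1 = (4 - (1)·-3.2998) / (3) = 2.4333
  x_2 = (-7 - (4)·2.4333) / (5) = -3.3466

(2.4333, -3.3466)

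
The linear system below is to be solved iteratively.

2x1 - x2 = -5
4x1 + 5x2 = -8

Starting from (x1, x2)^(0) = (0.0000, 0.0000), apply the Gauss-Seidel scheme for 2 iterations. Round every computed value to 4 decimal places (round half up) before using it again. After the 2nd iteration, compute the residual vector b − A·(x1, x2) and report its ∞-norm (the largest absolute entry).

Iteration 1:
  x1 = (-5 - (-1)·0.0000) / (2) = -2.5000
  x2 = (-8 - (4)·-2.5000) / (5) = 0.4000
Iteration 2:
  x1 = (-5 - (-1)·0.4000) / (2) = -2.3000
  x2 = (-8 - (4)·-2.3000) / (5) = 0.2400
Residual b − A·x = (-0.1600, 0.0000); ∞-norm = 0.1600

0.1600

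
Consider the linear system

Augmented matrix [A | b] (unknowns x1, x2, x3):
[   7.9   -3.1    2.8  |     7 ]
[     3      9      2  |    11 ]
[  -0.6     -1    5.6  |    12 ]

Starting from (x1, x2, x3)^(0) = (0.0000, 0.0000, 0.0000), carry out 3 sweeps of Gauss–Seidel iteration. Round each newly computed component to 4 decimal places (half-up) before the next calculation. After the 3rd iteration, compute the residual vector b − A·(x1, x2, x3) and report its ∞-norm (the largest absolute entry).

0.1893

Iteration 1:
  x1 = (7 - (-3.1)·0.0000 - (2.8)·0.0000) / (7.9) = 0.8861
  x2 = (11 - (3)·0.8861 - (2)·0.0000) / (9) = 0.9269
  x3 = (12 - (-0.6)·0.8861 - (-1)·0.9269) / (5.6) = 2.4033
Iteration 2:
  x1 = (7 - (-3.1)·0.9269 - (2.8)·2.4033) / (7.9) = 0.3980
  x2 = (11 - (3)·0.3980 - (2)·2.4033) / (9) = 0.5555
  x3 = (12 - (-0.6)·0.3980 - (-1)·0.5555) / (5.6) = 2.2847
Iteration 3:
  x1 = (7 - (-3.1)·0.5555 - (2.8)·2.2847) / (7.9) = 0.2943
  x2 = (11 - (3)·0.2943 - (2)·2.2847) / (9) = 0.6164
  x3 = (12 - (-0.6)·0.2943 - (-1)·0.6164) / (5.6) = 2.2845
Residual b − A·x = (0.1893, 0.0005, -0.0002); ∞-norm = 0.1893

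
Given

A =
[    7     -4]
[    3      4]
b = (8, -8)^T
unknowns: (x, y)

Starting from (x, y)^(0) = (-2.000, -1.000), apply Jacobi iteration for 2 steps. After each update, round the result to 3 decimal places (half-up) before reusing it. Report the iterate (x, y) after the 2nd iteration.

Iteration 1:
  x = (8 - (-4)·-1.000) / (7) = 0.571
  y = (-8 - (3)·-2.000) / (4) = -0.500
Iteration 2:
  x = (8 - (-4)·-0.500) / (7) = 0.857
  y = (-8 - (3)·0.571) / (4) = -2.428

(0.857, -2.428)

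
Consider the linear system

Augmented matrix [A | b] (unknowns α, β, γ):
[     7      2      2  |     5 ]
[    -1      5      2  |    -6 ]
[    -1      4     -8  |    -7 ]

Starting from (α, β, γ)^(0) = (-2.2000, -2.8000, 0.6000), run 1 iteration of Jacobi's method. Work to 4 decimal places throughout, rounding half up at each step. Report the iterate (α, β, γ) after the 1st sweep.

Iteration 1:
  α = (5 - (2)·-2.8000 - (2)·0.6000) / (7) = 1.3429
  β = (-6 - (-1)·-2.2000 - (2)·0.6000) / (5) = -1.8800
  γ = (-7 - (-1)·-2.2000 - (4)·-2.8000) / (-8) = -0.2500

(1.3429, -1.8800, -0.2500)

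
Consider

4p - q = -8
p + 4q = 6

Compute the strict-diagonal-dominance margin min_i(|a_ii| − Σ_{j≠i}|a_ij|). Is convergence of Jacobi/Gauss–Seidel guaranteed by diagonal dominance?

row 1: |4| − (1) = 3
row 2: |4| − (1) = 3
minimum over rows = 3 → strictly diagonally dominant (convergence guaranteed)

3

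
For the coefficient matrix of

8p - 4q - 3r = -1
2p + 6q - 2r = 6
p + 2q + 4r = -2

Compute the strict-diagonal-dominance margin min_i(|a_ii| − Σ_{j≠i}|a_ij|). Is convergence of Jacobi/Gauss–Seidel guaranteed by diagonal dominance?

row 1: |8| − (4+3) = 1
row 2: |6| − (2+2) = 2
row 3: |4| − (1+2) = 1
minimum over rows = 1 → strictly diagonally dominant (convergence guaranteed)

1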